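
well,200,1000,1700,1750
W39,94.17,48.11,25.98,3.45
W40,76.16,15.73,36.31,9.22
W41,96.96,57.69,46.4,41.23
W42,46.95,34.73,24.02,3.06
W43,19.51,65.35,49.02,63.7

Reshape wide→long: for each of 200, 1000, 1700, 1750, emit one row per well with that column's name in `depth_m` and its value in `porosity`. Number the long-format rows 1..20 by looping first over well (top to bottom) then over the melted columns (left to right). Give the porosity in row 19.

49.02

20 rows total (5 × 4). Row 19: index ⌊(19-1)/4⌋ = 4 into well → W43; (19-1) mod 4 = 2 into the melted columns → 1700.
So row 19 is (W43, 1700, 49.02); porosity = 49.02.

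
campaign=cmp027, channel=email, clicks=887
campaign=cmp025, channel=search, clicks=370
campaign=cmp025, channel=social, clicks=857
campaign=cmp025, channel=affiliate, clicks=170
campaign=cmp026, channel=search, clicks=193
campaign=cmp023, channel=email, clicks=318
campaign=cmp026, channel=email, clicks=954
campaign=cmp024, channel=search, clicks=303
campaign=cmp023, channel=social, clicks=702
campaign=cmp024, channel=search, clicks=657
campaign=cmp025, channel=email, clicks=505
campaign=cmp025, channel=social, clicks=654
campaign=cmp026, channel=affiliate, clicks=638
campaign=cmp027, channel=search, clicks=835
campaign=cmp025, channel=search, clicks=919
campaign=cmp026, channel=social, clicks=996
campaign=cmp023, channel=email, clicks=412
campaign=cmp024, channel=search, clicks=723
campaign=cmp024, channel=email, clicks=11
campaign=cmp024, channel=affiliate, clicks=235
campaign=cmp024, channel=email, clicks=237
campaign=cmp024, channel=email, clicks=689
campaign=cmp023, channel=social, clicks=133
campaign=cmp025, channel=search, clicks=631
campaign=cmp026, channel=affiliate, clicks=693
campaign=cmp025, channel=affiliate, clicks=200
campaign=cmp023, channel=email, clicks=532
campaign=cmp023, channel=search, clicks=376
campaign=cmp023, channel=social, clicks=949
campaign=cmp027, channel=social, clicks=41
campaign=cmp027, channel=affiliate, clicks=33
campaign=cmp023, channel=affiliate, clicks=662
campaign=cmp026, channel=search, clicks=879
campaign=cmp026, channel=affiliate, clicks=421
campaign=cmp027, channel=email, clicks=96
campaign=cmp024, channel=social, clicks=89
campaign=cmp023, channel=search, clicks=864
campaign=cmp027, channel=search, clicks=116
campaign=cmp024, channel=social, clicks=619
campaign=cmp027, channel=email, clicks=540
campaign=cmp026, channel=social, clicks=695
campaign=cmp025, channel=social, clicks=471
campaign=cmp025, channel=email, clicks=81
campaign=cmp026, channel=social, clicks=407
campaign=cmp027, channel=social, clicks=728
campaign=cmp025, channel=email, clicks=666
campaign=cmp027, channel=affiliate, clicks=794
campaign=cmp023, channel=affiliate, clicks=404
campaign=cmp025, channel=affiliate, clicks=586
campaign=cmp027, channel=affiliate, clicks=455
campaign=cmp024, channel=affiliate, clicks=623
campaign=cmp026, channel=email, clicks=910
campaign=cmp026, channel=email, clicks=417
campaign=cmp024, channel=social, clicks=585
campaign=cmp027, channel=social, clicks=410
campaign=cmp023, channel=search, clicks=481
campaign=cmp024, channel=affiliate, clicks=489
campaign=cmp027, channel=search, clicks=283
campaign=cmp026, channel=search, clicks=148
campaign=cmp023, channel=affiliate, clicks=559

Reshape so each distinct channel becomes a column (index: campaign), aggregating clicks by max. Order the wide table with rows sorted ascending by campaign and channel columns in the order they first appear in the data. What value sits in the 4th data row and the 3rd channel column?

996

With rows sorted ascending by campaign, row 4 is campaign=cmp026. channel columns in first-appearance order: email, search, social, affiliate; column 3 is social.
Long rows with campaign=cmp026, channel=social: max(996, 695, 407) = 996.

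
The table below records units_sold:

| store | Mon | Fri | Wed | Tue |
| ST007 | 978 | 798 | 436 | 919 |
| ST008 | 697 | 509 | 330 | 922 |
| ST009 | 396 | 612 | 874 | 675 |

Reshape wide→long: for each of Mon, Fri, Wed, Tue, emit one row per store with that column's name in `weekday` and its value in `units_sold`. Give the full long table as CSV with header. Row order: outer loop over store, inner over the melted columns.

Each (store, column) pair becomes one row: 3 × 4 = 12 rows.
For example, (ST007, Mon) → units_sold=978.

store,weekday,units_sold
ST007,Mon,978
ST007,Fri,798
ST007,Wed,436
ST007,Tue,919
ST008,Mon,697
ST008,Fri,509
ST008,Wed,330
ST008,Tue,922
ST009,Mon,396
ST009,Fri,612
ST009,Wed,874
ST009,Tue,675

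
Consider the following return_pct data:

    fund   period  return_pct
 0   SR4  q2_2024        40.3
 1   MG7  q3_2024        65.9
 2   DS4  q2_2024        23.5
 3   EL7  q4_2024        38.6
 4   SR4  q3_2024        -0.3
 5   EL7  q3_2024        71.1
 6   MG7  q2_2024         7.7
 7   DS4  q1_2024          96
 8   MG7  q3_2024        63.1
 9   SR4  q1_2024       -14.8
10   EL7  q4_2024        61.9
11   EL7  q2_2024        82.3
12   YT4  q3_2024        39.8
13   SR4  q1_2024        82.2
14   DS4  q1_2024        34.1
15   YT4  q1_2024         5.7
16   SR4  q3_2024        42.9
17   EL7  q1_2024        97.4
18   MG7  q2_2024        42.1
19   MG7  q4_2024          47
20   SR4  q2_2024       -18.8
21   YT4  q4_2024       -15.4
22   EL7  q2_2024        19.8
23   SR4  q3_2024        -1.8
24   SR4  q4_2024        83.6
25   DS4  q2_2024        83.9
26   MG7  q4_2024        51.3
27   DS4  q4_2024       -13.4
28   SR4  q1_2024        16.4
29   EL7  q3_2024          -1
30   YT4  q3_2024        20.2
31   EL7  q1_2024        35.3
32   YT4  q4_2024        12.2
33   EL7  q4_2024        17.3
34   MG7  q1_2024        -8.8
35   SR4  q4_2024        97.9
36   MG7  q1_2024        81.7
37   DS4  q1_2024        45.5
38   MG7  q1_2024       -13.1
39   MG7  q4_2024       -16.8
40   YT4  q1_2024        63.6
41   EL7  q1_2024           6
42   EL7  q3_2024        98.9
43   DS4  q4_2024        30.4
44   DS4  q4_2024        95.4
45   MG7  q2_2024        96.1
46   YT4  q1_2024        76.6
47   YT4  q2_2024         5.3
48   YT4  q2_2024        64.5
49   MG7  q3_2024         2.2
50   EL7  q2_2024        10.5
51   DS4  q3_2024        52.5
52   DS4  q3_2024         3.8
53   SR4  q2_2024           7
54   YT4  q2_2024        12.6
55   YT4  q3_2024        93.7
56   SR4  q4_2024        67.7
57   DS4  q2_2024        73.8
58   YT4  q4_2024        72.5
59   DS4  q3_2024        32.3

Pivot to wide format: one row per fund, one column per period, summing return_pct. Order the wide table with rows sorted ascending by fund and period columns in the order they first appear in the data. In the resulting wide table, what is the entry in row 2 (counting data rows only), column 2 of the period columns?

169

With rows sorted ascending by fund, row 2 is fund=EL7. period columns in first-appearance order: q2_2024, q3_2024, q4_2024, q1_2024; column 2 is q3_2024.
Long rows with fund=EL7, period=q3_2024: 71.1 + -1 + 98.9 = 169.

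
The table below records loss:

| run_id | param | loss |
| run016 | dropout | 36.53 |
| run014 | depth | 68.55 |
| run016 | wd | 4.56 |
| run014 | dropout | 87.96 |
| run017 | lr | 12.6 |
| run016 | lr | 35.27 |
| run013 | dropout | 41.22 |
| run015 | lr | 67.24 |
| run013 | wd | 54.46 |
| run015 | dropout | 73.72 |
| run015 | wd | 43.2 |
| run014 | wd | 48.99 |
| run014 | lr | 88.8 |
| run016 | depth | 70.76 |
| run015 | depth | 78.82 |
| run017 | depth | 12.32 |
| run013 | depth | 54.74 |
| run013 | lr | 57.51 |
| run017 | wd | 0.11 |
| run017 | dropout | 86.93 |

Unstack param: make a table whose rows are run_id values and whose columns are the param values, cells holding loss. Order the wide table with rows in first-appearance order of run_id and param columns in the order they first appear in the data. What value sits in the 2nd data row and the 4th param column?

88.8

With rows in first-appearance order of run_id, row 2 is run_id=run014. param columns in first-appearance order: dropout, depth, wd, lr; column 4 is lr.
Long rows with run_id=run014, param=lr: loss = 88.8.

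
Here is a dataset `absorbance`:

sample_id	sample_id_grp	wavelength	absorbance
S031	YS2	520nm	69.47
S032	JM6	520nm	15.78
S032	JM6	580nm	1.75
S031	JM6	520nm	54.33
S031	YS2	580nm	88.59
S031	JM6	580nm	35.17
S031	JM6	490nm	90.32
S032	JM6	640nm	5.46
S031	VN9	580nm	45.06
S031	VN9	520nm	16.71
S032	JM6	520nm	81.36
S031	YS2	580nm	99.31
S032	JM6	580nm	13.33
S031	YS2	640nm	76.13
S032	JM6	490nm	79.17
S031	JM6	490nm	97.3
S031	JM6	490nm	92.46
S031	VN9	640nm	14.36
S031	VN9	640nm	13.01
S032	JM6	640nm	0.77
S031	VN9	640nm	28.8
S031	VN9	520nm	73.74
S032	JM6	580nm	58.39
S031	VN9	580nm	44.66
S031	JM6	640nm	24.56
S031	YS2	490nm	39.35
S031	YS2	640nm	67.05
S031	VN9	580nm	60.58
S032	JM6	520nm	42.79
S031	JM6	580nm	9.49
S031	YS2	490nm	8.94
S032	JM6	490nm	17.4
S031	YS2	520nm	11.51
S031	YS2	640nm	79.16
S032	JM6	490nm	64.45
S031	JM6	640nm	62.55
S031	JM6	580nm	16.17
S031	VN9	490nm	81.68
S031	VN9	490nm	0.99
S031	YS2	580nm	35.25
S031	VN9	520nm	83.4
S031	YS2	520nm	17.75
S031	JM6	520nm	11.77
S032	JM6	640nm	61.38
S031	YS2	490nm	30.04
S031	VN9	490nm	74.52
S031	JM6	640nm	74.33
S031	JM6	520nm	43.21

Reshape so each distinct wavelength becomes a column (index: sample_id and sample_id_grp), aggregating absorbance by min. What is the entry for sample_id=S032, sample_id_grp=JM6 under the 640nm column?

Rows with sample_id=S032, sample_id_grp=JM6 and wavelength=640nm: absorbance values are 5.46, 0.77, 61.38.
min(5.46, 0.77, 61.38) = 0.77.

0.77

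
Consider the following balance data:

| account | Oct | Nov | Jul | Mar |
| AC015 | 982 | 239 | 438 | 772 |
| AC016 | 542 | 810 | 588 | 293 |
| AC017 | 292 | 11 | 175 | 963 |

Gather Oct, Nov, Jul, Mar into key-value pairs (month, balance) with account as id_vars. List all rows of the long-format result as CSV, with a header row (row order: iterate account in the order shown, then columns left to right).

account,month,balance
AC015,Oct,982
AC015,Nov,239
AC015,Jul,438
AC015,Mar,772
AC016,Oct,542
AC016,Nov,810
AC016,Jul,588
AC016,Mar,293
AC017,Oct,292
AC017,Nov,11
AC017,Jul,175
AC017,Mar,963

Each (account, column) pair becomes one row: 3 × 4 = 12 rows.
For example, (AC015, Oct) → balance=982.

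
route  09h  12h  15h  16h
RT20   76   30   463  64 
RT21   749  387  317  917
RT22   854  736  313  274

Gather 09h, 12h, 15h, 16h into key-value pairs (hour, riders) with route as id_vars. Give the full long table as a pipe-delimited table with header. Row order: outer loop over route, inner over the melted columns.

| route | hour | riders |
| RT20 | 09h | 76 |
| RT20 | 12h | 30 |
| RT20 | 15h | 463 |
| RT20 | 16h | 64 |
| RT21 | 09h | 749 |
| RT21 | 12h | 387 |
| RT21 | 15h | 317 |
| RT21 | 16h | 917 |
| RT22 | 09h | 854 |
| RT22 | 12h | 736 |
| RT22 | 15h | 313 |
| RT22 | 16h | 274 |

Each (route, column) pair becomes one row: 3 × 4 = 12 rows.
For example, (RT20, 09h) → riders=76.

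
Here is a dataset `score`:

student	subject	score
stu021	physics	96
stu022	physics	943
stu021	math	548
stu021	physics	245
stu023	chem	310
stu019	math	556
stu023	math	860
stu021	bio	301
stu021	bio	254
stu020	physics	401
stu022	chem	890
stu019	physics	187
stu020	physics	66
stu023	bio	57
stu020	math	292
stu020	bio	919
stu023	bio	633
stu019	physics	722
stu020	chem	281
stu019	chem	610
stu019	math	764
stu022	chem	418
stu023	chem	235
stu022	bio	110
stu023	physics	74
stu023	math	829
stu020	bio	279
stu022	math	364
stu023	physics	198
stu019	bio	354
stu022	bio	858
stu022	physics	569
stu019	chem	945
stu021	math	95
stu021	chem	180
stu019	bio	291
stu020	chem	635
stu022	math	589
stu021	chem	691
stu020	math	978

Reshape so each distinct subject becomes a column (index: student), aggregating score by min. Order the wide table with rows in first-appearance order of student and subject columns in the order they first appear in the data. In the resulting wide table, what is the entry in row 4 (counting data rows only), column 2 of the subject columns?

556

With rows in first-appearance order of student, row 4 is student=stu019. subject columns in first-appearance order: physics, math, chem, bio; column 2 is math.
Long rows with student=stu019, subject=math: min(556, 764) = 556.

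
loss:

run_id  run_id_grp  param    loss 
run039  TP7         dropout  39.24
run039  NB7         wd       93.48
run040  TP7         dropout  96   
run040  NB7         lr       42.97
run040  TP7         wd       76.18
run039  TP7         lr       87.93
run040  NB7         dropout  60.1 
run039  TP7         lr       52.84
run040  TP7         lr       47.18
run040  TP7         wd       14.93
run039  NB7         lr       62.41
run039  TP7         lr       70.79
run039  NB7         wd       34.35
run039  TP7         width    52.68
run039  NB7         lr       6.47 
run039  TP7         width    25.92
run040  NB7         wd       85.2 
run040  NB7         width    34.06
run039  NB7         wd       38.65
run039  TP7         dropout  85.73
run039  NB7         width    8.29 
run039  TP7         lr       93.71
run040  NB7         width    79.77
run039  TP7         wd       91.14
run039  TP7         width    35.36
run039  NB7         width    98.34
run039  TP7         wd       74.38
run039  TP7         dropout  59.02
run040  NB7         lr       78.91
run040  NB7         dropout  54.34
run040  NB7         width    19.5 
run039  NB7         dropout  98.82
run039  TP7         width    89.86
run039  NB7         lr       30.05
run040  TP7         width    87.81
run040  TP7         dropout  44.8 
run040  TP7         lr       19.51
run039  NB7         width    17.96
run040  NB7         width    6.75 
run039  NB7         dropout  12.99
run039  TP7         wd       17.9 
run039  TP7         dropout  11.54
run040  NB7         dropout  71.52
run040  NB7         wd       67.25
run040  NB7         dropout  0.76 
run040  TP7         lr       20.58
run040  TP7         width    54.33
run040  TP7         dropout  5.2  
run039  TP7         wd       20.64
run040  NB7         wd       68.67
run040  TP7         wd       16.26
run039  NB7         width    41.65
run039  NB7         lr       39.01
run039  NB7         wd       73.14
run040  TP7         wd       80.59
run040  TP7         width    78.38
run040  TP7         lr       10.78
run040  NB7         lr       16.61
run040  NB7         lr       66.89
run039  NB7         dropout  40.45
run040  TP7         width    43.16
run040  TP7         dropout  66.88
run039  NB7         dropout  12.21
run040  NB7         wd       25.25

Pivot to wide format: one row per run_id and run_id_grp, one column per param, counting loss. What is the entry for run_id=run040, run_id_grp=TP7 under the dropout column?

4

Rows with run_id=run040, run_id_grp=TP7 and param=dropout: loss values are 96, 44.8, 5.2, 66.88.
4 rows match — count = 4.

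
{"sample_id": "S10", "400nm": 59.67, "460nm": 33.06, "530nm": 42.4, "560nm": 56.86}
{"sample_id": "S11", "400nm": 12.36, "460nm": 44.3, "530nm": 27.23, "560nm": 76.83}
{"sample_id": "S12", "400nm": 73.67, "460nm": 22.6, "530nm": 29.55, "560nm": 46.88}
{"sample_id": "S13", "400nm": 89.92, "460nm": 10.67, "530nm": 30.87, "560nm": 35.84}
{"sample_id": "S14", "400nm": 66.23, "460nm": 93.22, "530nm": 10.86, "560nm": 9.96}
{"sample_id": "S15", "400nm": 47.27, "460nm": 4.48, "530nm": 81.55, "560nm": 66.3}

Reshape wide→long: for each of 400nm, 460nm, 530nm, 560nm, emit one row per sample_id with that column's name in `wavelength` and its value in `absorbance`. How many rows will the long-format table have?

6 sample_id values × 4 melted columns = 24 rows.

24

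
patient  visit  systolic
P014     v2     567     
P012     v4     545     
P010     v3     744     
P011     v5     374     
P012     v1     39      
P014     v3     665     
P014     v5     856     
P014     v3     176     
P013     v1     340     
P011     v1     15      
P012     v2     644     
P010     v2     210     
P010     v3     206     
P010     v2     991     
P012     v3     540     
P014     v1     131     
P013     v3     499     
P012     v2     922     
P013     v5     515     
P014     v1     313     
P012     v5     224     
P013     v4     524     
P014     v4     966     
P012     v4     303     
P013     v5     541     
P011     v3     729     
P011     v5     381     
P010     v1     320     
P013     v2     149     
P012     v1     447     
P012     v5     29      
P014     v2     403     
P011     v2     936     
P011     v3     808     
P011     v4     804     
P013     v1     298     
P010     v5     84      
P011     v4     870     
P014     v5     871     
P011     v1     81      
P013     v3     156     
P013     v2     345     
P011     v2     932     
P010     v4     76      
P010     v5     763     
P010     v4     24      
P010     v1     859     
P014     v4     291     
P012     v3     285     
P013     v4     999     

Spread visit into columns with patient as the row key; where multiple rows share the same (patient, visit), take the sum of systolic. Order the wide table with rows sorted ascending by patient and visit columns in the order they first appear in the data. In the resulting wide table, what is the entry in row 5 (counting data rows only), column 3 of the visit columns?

With rows sorted ascending by patient, row 5 is patient=P014. visit columns in first-appearance order: v2, v4, v3, v5, v1; column 3 is v3.
Long rows with patient=P014, visit=v3: 665 + 176 = 841.

841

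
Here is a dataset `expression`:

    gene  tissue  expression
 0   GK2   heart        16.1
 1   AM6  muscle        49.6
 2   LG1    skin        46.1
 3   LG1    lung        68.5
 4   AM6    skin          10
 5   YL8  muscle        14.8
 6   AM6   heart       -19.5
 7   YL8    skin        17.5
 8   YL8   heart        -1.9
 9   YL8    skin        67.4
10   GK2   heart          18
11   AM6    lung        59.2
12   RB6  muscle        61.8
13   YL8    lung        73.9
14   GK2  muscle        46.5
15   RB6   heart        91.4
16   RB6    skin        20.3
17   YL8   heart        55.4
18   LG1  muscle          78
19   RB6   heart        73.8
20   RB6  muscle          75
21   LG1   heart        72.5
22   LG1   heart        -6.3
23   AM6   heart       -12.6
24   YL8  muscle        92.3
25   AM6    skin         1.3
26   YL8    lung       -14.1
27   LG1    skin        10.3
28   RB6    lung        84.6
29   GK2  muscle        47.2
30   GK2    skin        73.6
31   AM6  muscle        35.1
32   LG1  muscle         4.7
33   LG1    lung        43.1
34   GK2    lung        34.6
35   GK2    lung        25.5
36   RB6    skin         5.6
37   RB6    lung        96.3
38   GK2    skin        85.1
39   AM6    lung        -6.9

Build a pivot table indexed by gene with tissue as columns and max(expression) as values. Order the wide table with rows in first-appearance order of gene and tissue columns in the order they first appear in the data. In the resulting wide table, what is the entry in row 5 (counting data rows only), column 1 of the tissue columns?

With rows in first-appearance order of gene, row 5 is gene=RB6. tissue columns in first-appearance order: heart, muscle, skin, lung; column 1 is heart.
Long rows with gene=RB6, tissue=heart: max(91.4, 73.8) = 91.4.

91.4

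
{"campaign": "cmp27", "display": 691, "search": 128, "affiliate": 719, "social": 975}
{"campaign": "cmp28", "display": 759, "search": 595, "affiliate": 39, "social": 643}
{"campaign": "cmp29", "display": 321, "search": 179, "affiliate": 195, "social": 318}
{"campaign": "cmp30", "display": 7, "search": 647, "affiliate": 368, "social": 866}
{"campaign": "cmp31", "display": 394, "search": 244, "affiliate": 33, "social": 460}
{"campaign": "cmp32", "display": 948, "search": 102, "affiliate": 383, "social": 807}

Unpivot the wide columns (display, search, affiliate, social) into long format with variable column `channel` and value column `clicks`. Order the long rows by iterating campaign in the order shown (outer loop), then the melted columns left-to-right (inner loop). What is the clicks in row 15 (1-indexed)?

24 rows total (6 × 4). Row 15: index ⌊(15-1)/4⌋ = 3 into campaign → cmp30; (15-1) mod 4 = 2 into the melted columns → affiliate.
So row 15 is (cmp30, affiliate, 368); clicks = 368.

368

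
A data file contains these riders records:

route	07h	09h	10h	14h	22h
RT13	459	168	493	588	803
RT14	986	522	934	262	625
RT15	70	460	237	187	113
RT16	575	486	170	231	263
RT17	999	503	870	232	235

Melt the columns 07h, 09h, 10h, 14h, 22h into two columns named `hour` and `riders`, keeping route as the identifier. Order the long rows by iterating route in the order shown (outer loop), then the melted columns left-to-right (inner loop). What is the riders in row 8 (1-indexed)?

934

25 rows total (5 × 5). Row 8: index ⌊(8-1)/5⌋ = 1 into route → RT14; (8-1) mod 5 = 2 into the melted columns → 10h.
So row 8 is (RT14, 10h, 934); riders = 934.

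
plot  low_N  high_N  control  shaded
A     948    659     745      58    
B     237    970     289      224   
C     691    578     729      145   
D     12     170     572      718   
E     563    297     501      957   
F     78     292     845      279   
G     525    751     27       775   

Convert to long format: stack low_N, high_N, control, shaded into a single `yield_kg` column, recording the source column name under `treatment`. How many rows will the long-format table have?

28

7 plot values × 4 melted columns = 28 rows.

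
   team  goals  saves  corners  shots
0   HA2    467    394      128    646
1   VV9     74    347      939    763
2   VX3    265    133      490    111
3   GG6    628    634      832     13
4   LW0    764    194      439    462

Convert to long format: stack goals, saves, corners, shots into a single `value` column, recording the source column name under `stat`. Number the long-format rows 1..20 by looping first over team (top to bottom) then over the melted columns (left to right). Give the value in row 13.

628

20 rows total (5 × 4). Row 13: index ⌊(13-1)/4⌋ = 3 into team → GG6; (13-1) mod 4 = 0 into the melted columns → goals.
So row 13 is (GG6, goals, 628); value = 628.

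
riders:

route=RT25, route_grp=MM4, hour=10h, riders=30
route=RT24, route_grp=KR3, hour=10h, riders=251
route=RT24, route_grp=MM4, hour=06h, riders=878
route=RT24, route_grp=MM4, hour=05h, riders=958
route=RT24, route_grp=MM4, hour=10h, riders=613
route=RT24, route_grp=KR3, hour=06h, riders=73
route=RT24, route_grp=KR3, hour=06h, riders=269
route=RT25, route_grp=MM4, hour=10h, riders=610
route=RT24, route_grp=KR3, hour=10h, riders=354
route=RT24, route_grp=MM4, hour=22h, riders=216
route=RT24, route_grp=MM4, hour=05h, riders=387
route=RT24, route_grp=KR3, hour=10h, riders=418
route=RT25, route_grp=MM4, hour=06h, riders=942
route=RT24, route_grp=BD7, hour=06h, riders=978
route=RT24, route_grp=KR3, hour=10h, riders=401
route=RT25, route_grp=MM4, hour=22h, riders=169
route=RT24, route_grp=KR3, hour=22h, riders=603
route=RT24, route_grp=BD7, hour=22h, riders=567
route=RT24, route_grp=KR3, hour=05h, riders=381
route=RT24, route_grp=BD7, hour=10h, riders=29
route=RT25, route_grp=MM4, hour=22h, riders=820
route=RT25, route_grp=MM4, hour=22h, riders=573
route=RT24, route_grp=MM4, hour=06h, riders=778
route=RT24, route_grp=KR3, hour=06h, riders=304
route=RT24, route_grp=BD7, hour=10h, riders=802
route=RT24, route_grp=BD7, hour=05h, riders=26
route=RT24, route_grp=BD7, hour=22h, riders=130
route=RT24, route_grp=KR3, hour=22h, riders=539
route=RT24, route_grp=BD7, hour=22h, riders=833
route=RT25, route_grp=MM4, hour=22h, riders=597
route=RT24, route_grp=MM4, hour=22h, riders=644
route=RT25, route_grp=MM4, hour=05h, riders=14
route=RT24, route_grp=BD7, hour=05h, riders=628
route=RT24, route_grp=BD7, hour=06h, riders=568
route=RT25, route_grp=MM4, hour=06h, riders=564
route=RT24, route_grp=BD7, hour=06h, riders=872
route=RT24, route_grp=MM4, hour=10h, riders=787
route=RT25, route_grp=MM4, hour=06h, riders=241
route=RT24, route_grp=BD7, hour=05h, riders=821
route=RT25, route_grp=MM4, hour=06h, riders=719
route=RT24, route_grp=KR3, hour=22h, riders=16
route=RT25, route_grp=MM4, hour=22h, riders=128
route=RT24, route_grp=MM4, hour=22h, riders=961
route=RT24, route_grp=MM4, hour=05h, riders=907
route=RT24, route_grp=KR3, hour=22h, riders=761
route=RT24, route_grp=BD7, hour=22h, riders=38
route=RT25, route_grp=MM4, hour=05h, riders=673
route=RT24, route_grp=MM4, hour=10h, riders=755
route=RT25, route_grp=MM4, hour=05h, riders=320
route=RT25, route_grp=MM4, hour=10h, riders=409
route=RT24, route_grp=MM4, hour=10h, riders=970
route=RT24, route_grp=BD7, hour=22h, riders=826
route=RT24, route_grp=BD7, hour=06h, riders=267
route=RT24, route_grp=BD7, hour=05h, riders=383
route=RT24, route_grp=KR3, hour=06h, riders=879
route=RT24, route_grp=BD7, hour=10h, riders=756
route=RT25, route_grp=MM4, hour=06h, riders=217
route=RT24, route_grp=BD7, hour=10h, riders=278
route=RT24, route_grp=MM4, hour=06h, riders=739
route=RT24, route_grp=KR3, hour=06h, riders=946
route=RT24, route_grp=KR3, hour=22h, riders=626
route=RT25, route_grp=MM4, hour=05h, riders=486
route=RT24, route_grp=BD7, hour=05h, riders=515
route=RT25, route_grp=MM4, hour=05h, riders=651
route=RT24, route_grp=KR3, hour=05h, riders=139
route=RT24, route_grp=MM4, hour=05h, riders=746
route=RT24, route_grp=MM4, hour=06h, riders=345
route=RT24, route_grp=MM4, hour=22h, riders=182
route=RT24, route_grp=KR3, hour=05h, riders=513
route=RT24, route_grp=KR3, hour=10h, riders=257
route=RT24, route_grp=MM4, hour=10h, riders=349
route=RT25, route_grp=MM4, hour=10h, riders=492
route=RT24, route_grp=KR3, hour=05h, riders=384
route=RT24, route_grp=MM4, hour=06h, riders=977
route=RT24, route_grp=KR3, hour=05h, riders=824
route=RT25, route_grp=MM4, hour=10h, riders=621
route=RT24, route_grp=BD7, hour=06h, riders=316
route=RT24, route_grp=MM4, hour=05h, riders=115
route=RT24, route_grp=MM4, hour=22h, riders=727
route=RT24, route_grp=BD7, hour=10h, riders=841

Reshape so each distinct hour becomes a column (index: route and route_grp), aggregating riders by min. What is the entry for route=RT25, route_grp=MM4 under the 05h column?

Rows with route=RT25, route_grp=MM4 and hour=05h: riders values are 14, 673, 320, 486, 651.
min(14, 673, 320, 486, 651) = 14.

14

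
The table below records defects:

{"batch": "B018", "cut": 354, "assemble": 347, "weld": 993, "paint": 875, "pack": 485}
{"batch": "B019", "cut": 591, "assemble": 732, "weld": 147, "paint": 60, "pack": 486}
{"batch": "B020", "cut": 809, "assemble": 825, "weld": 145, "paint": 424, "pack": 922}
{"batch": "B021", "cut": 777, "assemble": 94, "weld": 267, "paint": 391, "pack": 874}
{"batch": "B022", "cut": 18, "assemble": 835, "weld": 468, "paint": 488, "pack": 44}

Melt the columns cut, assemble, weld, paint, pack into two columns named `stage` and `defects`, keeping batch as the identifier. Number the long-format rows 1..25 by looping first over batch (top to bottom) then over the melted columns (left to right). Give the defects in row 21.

25 rows total (5 × 5). Row 21: index ⌊(21-1)/5⌋ = 4 into batch → B022; (21-1) mod 5 = 0 into the melted columns → cut.
So row 21 is (B022, cut, 18); defects = 18.

18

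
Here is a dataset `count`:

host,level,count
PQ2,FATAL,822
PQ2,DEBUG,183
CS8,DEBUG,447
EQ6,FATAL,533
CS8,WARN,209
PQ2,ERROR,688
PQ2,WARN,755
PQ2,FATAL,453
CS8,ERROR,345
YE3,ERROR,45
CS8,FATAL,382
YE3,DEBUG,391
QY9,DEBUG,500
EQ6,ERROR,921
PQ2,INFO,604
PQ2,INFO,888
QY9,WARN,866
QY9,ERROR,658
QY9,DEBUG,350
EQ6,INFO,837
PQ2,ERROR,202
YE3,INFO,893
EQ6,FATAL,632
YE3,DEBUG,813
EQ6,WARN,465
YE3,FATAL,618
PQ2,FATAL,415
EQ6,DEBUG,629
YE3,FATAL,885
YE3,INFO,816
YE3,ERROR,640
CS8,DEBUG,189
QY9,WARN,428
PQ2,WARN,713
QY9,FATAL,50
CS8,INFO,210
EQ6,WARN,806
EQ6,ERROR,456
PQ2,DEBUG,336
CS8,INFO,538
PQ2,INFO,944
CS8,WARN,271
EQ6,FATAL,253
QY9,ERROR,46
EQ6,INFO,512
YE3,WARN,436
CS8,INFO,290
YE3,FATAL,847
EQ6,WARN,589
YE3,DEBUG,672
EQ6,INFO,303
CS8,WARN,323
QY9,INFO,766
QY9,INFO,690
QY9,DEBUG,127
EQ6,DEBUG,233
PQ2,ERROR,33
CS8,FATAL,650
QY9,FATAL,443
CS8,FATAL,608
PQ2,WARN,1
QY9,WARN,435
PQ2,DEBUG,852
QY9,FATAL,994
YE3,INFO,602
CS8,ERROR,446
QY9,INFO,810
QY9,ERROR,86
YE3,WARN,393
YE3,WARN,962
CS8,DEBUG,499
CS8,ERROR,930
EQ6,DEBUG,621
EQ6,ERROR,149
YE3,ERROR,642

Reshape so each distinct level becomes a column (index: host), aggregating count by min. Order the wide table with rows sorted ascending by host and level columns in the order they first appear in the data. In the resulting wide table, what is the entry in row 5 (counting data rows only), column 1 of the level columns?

618

With rows sorted ascending by host, row 5 is host=YE3. level columns in first-appearance order: FATAL, DEBUG, WARN, ERROR, INFO; column 1 is FATAL.
Long rows with host=YE3, level=FATAL: min(618, 885, 847) = 618.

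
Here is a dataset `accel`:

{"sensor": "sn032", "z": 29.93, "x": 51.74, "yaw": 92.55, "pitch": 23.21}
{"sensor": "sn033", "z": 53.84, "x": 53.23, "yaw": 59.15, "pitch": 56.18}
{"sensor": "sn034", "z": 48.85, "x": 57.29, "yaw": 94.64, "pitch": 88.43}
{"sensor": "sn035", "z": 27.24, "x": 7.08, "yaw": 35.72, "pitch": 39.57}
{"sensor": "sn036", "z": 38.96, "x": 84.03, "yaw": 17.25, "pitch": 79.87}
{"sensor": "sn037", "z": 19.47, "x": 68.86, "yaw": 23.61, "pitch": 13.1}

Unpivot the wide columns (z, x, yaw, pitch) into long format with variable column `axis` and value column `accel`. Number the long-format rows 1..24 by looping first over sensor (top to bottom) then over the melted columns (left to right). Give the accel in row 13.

24 rows total (6 × 4). Row 13: index ⌊(13-1)/4⌋ = 3 into sensor → sn035; (13-1) mod 4 = 0 into the melted columns → z.
So row 13 is (sn035, z, 27.24); accel = 27.24.

27.24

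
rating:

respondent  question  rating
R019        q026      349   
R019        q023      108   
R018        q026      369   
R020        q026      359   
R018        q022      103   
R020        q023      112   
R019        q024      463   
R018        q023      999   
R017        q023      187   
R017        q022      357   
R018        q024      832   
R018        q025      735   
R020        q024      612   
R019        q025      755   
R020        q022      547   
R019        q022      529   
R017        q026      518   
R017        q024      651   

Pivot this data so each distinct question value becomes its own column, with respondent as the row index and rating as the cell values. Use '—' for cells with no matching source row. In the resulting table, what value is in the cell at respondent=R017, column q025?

No long-format row has respondent=R017 and question=q025, so the cell is —.

—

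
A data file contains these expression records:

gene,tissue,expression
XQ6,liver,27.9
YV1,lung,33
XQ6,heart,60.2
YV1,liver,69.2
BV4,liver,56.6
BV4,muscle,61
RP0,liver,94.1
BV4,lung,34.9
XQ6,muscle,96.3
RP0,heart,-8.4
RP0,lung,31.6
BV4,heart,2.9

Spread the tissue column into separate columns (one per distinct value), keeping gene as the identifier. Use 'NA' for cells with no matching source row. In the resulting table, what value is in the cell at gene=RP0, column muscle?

NA

No long-format row has gene=RP0 and tissue=muscle, so the cell is NA.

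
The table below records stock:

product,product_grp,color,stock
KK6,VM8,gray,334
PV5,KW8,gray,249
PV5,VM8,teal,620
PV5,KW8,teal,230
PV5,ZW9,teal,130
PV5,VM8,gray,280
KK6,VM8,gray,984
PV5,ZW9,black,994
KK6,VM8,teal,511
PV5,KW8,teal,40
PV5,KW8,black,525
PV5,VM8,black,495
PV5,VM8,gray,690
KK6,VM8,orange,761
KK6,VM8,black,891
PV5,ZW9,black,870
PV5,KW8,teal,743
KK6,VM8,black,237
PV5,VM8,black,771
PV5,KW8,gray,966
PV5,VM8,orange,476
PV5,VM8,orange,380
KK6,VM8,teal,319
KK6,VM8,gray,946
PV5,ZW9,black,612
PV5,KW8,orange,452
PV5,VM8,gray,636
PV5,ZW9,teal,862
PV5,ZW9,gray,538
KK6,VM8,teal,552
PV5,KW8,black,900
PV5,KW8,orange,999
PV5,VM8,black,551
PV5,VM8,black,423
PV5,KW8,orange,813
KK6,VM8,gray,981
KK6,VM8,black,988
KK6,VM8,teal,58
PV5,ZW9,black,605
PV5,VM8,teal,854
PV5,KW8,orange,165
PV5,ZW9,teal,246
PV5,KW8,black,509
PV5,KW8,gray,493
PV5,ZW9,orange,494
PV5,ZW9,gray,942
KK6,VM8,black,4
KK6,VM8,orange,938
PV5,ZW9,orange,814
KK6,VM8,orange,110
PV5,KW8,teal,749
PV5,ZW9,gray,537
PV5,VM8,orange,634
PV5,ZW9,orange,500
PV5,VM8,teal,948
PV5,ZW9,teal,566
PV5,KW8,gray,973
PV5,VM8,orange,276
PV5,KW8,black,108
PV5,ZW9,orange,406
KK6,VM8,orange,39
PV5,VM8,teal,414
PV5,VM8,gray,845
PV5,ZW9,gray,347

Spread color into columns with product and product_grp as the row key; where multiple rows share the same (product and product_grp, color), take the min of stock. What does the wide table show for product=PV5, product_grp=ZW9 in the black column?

Rows with product=PV5, product_grp=ZW9 and color=black: stock values are 994, 870, 612, 605.
min(994, 870, 612, 605) = 605.

605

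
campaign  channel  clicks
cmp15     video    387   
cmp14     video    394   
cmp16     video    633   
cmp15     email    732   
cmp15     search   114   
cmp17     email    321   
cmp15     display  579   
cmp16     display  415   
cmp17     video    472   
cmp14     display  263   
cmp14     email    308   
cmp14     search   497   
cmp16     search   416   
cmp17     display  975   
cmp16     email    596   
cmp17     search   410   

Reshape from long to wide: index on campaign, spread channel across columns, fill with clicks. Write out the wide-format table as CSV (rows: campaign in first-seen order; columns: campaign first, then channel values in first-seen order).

Columns: campaign plus the 4 distinct channel values (video, email, search, display).
For example, row cmp15 column video takes clicks=387 from the long row (cmp15, video).

campaign,video,email,search,display
cmp15,387,732,114,579
cmp14,394,308,497,263
cmp16,633,596,416,415
cmp17,472,321,410,975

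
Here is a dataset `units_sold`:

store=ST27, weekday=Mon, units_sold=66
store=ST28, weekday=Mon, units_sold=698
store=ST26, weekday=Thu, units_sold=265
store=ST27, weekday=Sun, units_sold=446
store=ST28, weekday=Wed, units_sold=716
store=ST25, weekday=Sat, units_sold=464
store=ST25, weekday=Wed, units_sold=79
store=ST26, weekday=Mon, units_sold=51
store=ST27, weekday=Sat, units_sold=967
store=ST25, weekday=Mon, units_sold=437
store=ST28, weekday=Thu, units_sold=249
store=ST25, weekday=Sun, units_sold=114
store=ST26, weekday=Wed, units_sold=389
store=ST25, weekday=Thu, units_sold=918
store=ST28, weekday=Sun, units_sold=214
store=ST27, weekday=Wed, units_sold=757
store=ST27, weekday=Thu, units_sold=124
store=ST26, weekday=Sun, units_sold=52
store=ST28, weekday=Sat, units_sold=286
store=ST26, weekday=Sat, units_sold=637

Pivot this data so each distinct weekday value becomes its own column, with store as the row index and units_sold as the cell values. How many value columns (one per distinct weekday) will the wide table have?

5 distinct weekday values: Sat, Mon, Sun, Wed, Thu.

5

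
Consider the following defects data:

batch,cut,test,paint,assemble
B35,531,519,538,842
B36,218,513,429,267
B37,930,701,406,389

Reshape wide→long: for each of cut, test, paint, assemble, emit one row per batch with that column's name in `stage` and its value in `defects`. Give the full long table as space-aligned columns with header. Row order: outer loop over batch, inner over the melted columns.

batch  stage     defects
B35    cut       531    
B35    test      519    
B35    paint     538    
B35    assemble  842    
B36    cut       218    
B36    test      513    
B36    paint     429    
B36    assemble  267    
B37    cut       930    
B37    test      701    
B37    paint     406    
B37    assemble  389    

Each (batch, column) pair becomes one row: 3 × 4 = 12 rows.
For example, (B35, cut) → defects=531.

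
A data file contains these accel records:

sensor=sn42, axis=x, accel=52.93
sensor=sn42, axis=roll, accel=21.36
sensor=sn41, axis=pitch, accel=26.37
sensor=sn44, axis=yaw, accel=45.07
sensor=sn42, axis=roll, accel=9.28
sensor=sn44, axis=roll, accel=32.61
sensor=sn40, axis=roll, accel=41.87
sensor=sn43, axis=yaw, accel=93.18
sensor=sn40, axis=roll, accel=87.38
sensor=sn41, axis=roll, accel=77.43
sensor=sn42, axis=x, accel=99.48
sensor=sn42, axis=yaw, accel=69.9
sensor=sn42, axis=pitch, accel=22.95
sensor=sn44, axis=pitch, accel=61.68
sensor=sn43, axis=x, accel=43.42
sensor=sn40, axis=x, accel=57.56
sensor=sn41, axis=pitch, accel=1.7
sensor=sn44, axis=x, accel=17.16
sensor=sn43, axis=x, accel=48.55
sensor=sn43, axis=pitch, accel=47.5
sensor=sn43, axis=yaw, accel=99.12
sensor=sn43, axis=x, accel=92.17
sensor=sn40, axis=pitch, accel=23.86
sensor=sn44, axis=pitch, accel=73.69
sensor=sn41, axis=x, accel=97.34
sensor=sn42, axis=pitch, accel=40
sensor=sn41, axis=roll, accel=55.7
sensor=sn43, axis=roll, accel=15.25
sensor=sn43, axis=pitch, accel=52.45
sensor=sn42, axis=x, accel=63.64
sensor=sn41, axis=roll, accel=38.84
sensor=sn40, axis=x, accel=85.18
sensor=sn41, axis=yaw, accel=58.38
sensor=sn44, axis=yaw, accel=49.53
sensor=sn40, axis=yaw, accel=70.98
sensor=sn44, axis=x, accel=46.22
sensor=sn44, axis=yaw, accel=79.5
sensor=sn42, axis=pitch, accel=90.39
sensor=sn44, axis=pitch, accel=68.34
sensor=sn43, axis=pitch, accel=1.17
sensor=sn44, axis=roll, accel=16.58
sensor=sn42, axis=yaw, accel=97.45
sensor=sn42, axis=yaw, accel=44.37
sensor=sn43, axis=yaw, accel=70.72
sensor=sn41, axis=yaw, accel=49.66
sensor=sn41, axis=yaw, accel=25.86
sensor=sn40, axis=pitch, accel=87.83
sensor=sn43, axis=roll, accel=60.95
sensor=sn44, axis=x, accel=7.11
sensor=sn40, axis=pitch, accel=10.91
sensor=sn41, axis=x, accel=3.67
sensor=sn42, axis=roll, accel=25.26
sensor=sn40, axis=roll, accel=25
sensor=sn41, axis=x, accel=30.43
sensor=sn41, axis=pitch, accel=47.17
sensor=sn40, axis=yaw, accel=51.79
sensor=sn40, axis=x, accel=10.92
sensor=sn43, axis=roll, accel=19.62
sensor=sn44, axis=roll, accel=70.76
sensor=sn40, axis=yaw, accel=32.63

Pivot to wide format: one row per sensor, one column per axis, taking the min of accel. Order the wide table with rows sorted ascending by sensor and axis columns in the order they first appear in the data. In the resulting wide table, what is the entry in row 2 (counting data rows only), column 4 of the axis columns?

25.86

With rows sorted ascending by sensor, row 2 is sensor=sn41. axis columns in first-appearance order: x, roll, pitch, yaw; column 4 is yaw.
Long rows with sensor=sn41, axis=yaw: min(58.38, 49.66, 25.86) = 25.86.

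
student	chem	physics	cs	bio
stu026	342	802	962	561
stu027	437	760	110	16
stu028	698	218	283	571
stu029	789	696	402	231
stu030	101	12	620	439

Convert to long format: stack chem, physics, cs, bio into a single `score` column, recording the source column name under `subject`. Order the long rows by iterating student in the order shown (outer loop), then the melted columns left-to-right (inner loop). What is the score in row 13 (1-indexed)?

20 rows total (5 × 4). Row 13: index ⌊(13-1)/4⌋ = 3 into student → stu029; (13-1) mod 4 = 0 into the melted columns → chem.
So row 13 is (stu029, chem, 789); score = 789.

789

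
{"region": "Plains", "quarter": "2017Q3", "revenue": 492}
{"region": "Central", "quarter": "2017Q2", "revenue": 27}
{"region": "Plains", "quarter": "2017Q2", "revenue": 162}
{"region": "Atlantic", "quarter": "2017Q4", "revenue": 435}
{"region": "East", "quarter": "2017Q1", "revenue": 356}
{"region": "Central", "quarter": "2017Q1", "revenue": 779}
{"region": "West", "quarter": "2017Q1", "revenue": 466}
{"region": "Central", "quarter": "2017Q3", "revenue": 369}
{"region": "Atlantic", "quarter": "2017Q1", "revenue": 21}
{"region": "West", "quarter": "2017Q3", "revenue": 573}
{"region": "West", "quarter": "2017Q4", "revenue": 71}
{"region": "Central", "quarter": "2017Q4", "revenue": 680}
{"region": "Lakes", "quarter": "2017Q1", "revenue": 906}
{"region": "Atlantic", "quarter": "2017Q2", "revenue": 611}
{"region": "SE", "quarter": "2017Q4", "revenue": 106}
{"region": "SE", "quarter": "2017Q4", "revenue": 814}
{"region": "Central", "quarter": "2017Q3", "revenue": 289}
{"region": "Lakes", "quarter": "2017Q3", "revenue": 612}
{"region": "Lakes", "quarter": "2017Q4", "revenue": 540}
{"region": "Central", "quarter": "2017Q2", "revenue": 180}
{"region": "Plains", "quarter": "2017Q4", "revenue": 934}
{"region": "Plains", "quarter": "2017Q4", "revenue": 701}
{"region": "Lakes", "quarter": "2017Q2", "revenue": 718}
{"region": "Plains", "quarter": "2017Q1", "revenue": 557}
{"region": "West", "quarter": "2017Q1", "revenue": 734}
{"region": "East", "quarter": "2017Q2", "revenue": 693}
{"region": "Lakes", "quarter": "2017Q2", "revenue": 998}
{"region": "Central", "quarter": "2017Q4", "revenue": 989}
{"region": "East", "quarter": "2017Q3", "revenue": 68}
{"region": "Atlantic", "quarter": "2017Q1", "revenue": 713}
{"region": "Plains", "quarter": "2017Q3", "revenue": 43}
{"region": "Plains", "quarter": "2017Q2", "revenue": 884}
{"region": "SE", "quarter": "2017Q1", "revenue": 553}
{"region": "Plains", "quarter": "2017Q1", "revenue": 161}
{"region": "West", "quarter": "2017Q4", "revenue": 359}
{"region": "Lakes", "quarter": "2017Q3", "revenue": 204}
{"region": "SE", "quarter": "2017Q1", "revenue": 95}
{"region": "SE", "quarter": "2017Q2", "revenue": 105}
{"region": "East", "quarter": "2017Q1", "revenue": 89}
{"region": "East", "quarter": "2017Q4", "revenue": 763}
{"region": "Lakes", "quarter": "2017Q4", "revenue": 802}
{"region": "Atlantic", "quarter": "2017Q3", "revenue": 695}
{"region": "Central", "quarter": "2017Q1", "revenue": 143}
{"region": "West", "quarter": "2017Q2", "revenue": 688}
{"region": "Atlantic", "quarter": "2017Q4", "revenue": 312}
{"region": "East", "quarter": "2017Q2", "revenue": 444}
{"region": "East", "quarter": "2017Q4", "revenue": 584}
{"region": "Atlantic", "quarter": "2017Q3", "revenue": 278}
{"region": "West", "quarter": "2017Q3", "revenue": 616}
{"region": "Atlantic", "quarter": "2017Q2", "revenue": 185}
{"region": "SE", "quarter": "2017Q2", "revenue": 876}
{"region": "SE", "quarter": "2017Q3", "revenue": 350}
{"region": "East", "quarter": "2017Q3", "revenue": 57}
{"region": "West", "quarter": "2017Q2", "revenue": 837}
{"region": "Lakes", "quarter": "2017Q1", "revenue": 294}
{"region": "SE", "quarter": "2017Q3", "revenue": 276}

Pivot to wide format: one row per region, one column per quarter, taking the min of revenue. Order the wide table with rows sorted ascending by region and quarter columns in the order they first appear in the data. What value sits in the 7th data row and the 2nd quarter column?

688

With rows sorted ascending by region, row 7 is region=West. quarter columns in first-appearance order: 2017Q3, 2017Q2, 2017Q4, 2017Q1; column 2 is 2017Q2.
Long rows with region=West, quarter=2017Q2: min(688, 837) = 688.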